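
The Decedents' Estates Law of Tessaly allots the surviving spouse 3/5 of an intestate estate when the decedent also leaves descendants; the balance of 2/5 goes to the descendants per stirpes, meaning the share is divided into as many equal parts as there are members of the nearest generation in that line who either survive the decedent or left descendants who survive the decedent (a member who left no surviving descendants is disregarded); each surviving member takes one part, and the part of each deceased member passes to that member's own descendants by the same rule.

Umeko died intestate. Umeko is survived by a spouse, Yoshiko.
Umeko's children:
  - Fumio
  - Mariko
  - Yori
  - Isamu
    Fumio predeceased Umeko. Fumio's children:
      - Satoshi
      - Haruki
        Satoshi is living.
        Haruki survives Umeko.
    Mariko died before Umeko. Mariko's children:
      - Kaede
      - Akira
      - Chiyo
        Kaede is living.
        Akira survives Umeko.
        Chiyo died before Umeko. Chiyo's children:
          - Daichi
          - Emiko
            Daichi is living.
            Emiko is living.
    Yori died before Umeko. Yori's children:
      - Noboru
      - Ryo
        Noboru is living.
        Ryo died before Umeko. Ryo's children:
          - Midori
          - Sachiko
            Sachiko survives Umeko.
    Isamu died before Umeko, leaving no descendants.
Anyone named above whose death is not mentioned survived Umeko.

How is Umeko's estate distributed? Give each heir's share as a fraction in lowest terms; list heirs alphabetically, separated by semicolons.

Yoshiko, as surviving spouse, takes 3/5.
The remaining 2/5 passes to Umeko's descendants per stirpes.
Isamu left no surviving issue, so that branch lapses and is disregarded.
The 2/5 is divided into 3 equal shares of 2/15 among Fumio, Mariko, Yori.
Fumio predeceased; the 2/15 allotted to Fumio's branch passes to Fumio's issue by representation.
The 2/15 is divided into 2 equal shares of 1/15 among Satoshi, Haruki.
Satoshi is living and takes 1/15.
Haruki is living and takes 1/15.
Mariko predeceased; the 2/15 allotted to Mariko's branch passes to Mariko's issue by representation.
The 2/15 is divided into 3 equal shares of 2/45 among Kaede, Akira, Chiyo.
Kaede is living and takes 2/45.
Akira is living and takes 2/45.
Chiyo predeceased; the 2/45 allotted to Chiyo's branch passes to Chiyo's issue by representation.
The 2/45 is divided into 2 equal shares of 1/45 among Daichi, Emiko.
Daichi is living and takes 1/45.
Emiko is living and takes 1/45.
Yori predeceased; the 2/15 allotted to Yori's branch passes to Yori's issue by representation.
The 2/15 is divided into 2 equal shares of 1/15 among Noboru, Ryo.
Noboru is living and takes 1/15.
Ryo predeceased; the 1/15 allotted to Ryo's branch passes to Ryo's issue by representation.
The 1/15 is divided into 2 equal shares of 1/30 among Midori, Sachiko.
Midori is living and takes 1/30.
Sachiko is living and takes 1/30.

Akira 2/45; Daichi 1/45; Emiko 1/45; Haruki 1/15; Kaede 2/45; Midori 1/30; Noboru 1/15; Sachiko 1/30; Satoshi 1/15; Yoshiko 3/5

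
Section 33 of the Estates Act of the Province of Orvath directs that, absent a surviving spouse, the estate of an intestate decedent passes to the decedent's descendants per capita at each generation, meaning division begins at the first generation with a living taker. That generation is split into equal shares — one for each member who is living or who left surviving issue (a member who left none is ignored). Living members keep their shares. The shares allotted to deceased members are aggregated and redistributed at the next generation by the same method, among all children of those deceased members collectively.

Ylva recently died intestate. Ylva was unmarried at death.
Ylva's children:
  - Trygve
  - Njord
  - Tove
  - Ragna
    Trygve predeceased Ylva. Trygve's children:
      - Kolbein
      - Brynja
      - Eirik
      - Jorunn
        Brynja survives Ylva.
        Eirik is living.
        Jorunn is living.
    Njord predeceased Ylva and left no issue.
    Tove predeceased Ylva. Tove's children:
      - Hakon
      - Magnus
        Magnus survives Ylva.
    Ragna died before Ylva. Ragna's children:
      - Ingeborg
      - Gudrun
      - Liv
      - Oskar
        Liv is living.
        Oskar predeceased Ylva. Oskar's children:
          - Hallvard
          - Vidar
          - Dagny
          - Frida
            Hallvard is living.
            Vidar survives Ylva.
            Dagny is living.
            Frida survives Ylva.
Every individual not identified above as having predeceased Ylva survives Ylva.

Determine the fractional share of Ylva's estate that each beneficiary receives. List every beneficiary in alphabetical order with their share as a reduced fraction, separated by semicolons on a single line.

There is no surviving spouse, so the entire estate passes to Ylva's descendants per capita at each generation.
No one at generation 1 (Trygve, Tove, Ragna) is living; moving to the next generation.
At generation 2 (Kolbein, Brynja, Eirik, Jorunn, Hakon, Magnus, Ingeborg, Gudrun, Liv, Oskar) there are 10 shares of (1)/10 = 1/10 each.
Living: Kolbein, Brynja, Eirik, Jorunn, Hakon, Magnus, Ingeborg, Gudrun, and Liv — each takes 1/10.
Deceased: Oskar. That 1/10 share is carried to generation 3.
At generation 3 (Hallvard, Vidar, Dagny, Frida) there are 4 shares of (1/10)/4 = 1/40 each.
Living: Hallvard, Vidar, Dagny, and Frida — each takes 1/40.

Brynja 1/10; Dagny 1/40; Eirik 1/10; Frida 1/40; Gudrun 1/10; Hakon 1/10; Hallvard 1/40; Ingeborg 1/10; Jorunn 1/10; Kolbein 1/10; Liv 1/10; Magnus 1/10; Vidar 1/40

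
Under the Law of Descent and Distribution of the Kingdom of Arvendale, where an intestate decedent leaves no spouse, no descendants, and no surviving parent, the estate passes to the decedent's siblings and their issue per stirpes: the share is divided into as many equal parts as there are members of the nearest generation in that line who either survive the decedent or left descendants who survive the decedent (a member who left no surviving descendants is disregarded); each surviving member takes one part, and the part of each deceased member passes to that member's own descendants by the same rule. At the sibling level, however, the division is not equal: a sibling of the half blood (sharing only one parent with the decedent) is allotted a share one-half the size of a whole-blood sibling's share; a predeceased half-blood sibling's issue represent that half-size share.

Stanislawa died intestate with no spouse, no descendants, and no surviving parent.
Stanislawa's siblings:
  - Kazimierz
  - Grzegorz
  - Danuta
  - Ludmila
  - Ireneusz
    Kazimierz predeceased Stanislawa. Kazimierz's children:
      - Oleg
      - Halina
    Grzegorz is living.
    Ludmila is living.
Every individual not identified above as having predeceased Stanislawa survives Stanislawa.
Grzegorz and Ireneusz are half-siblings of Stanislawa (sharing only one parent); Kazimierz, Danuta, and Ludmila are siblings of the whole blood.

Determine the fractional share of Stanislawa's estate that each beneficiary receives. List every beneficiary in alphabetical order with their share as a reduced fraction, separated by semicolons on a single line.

No spouse, descendants, or parent survives, so the estate passes to Stanislawa's siblings per stirpes.
Half-blood siblings count for one-half the weight of whole-blood siblings at the initial division.
Dividing 1 in proportion to weights (total weight 4): Kazimierz (weight 1) → 1/4; Grzegorz (weight 1/2) → 1/8; Danuta (weight 1) → 1/4; Ludmila (weight 1) → 1/4; Ireneusz (weight 1/2) → 1/8.
Kazimierz predeceased; the 1/4 allotted to Kazimierz's branch passes to Kazimierz's issue by representation.
The 1/4 is divided into 2 equal shares of 1/8 among Oleg, Halina.
Oleg is living and takes 1/8.
Halina is living and takes 1/8.
Grzegorz is living and takes 1/8.
Danuta is living and takes 1/4.
Ludmila is living and takes 1/4.
Ireneusz is living and takes 1/8.

Danuta 1/4; Grzegorz 1/8; Halina 1/8; Ireneusz 1/8; Ludmila 1/4; Oleg 1/8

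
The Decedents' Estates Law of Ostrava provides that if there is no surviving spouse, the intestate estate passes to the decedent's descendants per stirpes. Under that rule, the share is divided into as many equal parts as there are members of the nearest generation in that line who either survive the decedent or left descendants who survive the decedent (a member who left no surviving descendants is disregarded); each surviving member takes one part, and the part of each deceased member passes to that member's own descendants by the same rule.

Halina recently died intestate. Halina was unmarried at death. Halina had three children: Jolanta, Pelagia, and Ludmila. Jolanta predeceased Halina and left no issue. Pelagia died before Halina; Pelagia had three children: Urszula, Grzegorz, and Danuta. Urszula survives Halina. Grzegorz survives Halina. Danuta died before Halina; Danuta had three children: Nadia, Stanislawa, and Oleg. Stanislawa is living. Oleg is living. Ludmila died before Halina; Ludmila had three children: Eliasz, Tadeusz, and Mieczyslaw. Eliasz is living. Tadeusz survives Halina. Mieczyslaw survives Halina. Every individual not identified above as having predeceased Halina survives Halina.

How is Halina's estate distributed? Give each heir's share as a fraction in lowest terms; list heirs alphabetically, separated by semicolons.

There is no surviving spouse, so the entire estate passes to Halina's descendants per stirpes.
Jolanta left no surviving issue, so that branch lapses and is disregarded.
The estate is divided into 2 equal shares of 1/2 among Pelagia, Ludmila.
Pelagia predeceased; the 1/2 allotted to Pelagia's branch passes to Pelagia's issue by representation.
The 1/2 is divided into 3 equal shares of 1/6 among Urszula, Grzegorz, Danuta.
Urszula is living and takes 1/6.
Grzegorz is living and takes 1/6.
Danuta predeceased; the 1/6 allotted to Danuta's branch passes to Danuta's issue by representation.
The 1/6 is divided into 3 equal shares of 1/18 among Nadia, Stanislawa, Oleg.
Nadia is living and takes 1/18.
Stanislawa is living and takes 1/18.
Oleg is living and takes 1/18.
Ludmila predeceased; the 1/2 allotted to Ludmila's branch passes to Ludmila's issue by representation.
The 1/2 is divided into 3 equal shares of 1/6 among Eliasz, Tadeusz, Mieczyslaw.
Eliasz is living and takes 1/6.
Tadeusz is living and takes 1/6.
Mieczyslaw is living and takes 1/6.

Eliasz 1/6; Grzegorz 1/6; Mieczyslaw 1/6; Nadia 1/18; Oleg 1/18; Stanislawa 1/18; Tadeusz 1/6; Urszula 1/6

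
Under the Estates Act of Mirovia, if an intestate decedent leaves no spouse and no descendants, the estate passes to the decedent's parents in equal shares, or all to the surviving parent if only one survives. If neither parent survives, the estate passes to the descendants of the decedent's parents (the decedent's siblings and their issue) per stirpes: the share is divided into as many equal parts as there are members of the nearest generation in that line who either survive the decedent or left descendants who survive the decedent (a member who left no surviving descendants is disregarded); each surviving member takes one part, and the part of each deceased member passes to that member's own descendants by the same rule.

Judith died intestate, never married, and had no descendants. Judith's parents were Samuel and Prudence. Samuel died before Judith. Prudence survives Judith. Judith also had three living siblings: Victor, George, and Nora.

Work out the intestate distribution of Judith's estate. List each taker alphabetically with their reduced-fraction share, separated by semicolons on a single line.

Only one parent, Prudence, survives, so Prudence takes the entire estate. The siblings take nothing because a surviving parent has priority.

Prudence 1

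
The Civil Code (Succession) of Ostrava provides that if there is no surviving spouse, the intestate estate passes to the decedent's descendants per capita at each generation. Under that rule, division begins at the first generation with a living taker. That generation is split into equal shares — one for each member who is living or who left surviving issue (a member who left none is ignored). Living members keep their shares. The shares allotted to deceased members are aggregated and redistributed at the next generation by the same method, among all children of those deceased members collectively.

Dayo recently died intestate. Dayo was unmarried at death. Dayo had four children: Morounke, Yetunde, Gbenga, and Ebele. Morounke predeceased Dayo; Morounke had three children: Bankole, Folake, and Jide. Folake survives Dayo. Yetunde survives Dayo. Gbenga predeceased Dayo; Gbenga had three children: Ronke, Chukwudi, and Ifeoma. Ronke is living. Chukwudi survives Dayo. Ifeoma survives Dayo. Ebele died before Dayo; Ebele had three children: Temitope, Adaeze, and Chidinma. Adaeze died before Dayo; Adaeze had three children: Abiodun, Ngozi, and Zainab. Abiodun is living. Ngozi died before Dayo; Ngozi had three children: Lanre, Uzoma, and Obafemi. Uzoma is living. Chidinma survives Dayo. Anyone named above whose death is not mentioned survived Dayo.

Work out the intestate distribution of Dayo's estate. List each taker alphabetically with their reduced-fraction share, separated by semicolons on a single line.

Abiodun 1/36; Bankole 1/12; Chidinma 1/12; Chukwudi 1/12; Folake 1/12; Ifeoma 1/12; Jide 1/12; Lanre 1/108; Obafemi 1/108; Ronke 1/12; Temitope 1/12; Uzoma 1/108; Yetunde 1/4; Zainab 1/36

There is no surviving spouse, so the entire estate passes to Dayo's descendants per capita at each generation.
At generation 1 (Morounke, Yetunde, Gbenga, Ebele) there are 4 shares of (1)/4 = 1/4 each.
Living: Yetunde — each takes 1/4.
Deceased: Morounke, Gbenga, and Ebele. Their combined 3/4 is pooled and carried to generation 2.
At generation 2 (Bankole, Folake, Jide, Ronke, Chukwudi, Ifeoma, Temitope, Adaeze, Chidinma) there are 9 shares of (3/4)/9 = 1/12 each.
Living: Bankole, Folake, Jide, Ronke, Chukwudi, Ifeoma, Temitope, and Chidinma — each takes 1/12.
Deceased: Adaeze. That 1/12 share is carried to generation 3.
At generation 3 (Abiodun, Ngozi, Zainab) there are 3 shares of (1/12)/3 = 1/36 each.
Living: Abiodun and Zainab — each takes 1/36.
Deceased: Ngozi. That 1/36 share is carried to generation 4.
At generation 4 (Lanre, Uzoma, Obafemi) there are 3 shares of (1/36)/3 = 1/108 each.
Living: Lanre, Uzoma, and Obafemi — each takes 1/108.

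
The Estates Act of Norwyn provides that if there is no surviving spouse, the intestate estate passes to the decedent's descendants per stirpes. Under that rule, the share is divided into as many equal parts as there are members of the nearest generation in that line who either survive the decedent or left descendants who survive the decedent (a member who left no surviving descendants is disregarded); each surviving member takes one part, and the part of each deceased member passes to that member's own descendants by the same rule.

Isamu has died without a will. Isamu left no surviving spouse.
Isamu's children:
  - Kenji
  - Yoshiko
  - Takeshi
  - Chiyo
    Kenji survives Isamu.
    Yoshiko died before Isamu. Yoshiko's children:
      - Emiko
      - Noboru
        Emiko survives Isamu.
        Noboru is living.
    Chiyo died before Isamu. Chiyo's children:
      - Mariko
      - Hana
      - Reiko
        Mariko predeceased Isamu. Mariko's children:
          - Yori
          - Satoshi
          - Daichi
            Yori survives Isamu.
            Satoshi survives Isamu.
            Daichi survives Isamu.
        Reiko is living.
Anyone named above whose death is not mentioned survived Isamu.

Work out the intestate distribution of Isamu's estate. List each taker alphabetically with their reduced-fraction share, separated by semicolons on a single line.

There is no surviving spouse, so the entire estate passes to Isamu's descendants per stirpes.
The estate is divided into 4 equal shares of 1/4 among Kenji, Yoshiko, Takeshi, Chiyo.
Kenji is living and takes 1/4.
Yoshiko predeceased; the 1/4 allotted to Yoshiko's branch passes to Yoshiko's issue by representation.
The 1/4 is divided into 2 equal shares of 1/8 among Emiko, Noboru.
Emiko is living and takes 1/8.
Noboru is living and takes 1/8.
Takeshi is living and takes 1/4.
Chiyo predeceased; the 1/4 allotted to Chiyo's branch passes to Chiyo's issue by representation.
The 1/4 is divided into 3 equal shares of 1/12 among Mariko, Hana, Reiko.
Mariko predeceased; the 1/12 allotted to Mariko's branch passes to Mariko's issue by representation.
The 1/12 is divided into 3 equal shares of 1/36 among Yori, Satoshi, Daichi.
Yori is living and takes 1/36.
Satoshi is living and takes 1/36.
Daichi is living and takes 1/36.
Hana is living and takes 1/12.
Reiko is living and takes 1/12.

Daichi 1/36; Emiko 1/8; Hana 1/12; Kenji 1/4; Noboru 1/8; Reiko 1/12; Satoshi 1/36; Takeshi 1/4; Yori 1/36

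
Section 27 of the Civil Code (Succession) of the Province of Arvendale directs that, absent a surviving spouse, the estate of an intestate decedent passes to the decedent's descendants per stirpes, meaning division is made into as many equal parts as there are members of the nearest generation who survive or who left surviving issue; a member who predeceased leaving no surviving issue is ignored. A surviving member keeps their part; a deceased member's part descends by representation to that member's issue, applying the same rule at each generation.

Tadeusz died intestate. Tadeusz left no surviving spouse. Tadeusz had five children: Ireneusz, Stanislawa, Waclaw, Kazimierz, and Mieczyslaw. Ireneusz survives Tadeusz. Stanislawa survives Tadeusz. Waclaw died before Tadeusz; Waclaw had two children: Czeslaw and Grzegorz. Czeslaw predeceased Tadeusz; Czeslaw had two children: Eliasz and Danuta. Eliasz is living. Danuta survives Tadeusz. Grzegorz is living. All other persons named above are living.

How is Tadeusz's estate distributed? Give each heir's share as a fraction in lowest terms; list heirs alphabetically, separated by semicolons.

Danuta 1/20; Eliasz 1/20; Grzegorz 1/10; Ireneusz 1/5; Kazimierz 1/5; Mieczyslaw 1/5; Stanislawa 1/5

There is no surviving spouse, so the entire estate passes to Tadeusz's descendants per stirpes.
The estate is divided into 5 equal shares of 1/5 among Ireneusz, Stanislawa, Waclaw, Kazimierz, Mieczyslaw.
Ireneusz is living and takes 1/5.
Stanislawa is living and takes 1/5.
Waclaw predeceased; the 1/5 allotted to Waclaw's branch passes to Waclaw's issue by representation.
The 1/5 is divided into 2 equal shares of 1/10 among Czeslaw, Grzegorz.
Czeslaw predeceased; the 1/10 allotted to Czeslaw's branch passes to Czeslaw's issue by representation.
The 1/10 is divided into 2 equal shares of 1/20 among Eliasz, Danuta.
Eliasz is living and takes 1/20.
Danuta is living and takes 1/20.
Grzegorz is living and takes 1/10.
Kazimierz is living and takes 1/5.
Mieczyslaw is living and takes 1/5.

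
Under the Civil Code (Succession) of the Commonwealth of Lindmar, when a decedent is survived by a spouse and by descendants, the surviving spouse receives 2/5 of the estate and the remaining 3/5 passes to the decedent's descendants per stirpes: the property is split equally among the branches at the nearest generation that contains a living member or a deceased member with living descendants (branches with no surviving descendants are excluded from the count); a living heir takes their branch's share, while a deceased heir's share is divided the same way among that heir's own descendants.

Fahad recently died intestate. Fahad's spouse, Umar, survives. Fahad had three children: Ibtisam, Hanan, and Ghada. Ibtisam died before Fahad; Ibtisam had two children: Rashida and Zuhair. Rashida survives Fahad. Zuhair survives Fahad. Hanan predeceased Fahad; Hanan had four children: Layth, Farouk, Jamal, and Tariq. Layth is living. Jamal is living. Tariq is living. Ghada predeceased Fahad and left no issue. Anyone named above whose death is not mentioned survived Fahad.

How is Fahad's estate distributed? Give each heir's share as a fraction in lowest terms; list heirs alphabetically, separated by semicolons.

Umar, as surviving spouse, takes 2/5.
The remaining 3/5 passes to Fahad's descendants per stirpes.
Ghada left no surviving issue, so that branch lapses and is disregarded.
The 3/5 is divided into 2 equal shares of 3/10 among Ibtisam, Hanan.
Ibtisam predeceased; the 3/10 allotted to Ibtisam's branch passes to Ibtisam's issue by representation.
The 3/10 is divided into 2 equal shares of 3/20 among Rashida, Zuhair.
Rashida is living and takes 3/20.
Zuhair is living and takes 3/20.
Hanan predeceased; the 3/10 allotted to Hanan's branch passes to Hanan's issue by representation.
The 3/10 is divided into 4 equal shares of 3/40 among Layth, Farouk, Jamal, Tariq.
Layth is living and takes 3/40.
Farouk is living and takes 3/40.
Jamal is living and takes 3/40.
Tariq is living and takes 3/40.

Farouk 3/40; Jamal 3/40; Layth 3/40; Rashida 3/20; Tariq 3/40; Umar 2/5; Zuhair 3/20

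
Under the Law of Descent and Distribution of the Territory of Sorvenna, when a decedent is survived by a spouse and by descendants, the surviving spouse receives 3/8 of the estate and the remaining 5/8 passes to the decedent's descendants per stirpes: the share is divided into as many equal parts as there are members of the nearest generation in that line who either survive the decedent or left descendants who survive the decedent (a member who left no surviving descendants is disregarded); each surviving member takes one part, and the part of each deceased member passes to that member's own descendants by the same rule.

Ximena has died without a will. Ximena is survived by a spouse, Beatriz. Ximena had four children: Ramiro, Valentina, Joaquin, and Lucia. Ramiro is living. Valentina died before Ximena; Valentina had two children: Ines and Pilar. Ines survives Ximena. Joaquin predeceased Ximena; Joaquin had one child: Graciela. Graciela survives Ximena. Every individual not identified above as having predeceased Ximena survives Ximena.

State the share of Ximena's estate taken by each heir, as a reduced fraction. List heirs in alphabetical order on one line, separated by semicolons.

Beatriz 3/8; Graciela 5/32; Ines 5/64; Lucia 5/32; Pilar 5/64; Ramiro 5/32

Beatriz, as surviving spouse, takes 3/8.
The remaining 5/8 passes to Ximena's descendants per stirpes.
The 5/8 is divided into 4 equal shares of 5/32 among Ramiro, Valentina, Joaquin, Lucia.
Ramiro is living and takes 5/32.
Valentina predeceased; the 5/32 allotted to Valentina's branch passes to Valentina's issue by representation.
The 5/32 is divided into 2 equal shares of 5/64 among Ines, Pilar.
Ines is living and takes 5/64.
Pilar is living and takes 5/64.
Joaquin predeceased; the 5/32 allotted to Joaquin's branch passes to Joaquin's issue by representation.
Graciela is the sole taker at this level and receives the full 5/32.
Lucia is living and takes 5/32.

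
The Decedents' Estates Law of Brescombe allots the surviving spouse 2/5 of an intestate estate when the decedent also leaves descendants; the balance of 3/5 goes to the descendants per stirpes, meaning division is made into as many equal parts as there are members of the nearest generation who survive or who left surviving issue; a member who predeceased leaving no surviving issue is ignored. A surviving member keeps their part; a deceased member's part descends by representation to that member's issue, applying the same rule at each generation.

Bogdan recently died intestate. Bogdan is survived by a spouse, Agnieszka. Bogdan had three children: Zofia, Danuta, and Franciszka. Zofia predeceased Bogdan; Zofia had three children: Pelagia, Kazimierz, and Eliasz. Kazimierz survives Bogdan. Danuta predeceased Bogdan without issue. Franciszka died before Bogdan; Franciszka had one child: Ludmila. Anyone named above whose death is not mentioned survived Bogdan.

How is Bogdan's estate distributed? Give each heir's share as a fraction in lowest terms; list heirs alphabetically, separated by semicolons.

Agnieszka 2/5; Eliasz 1/10; Kazimierz 1/10; Ludmila 3/10; Pelagia 1/10

Agnieszka, as surviving spouse, takes 2/5.
The remaining 3/5 passes to Bogdan's descendants per stirpes.
Danuta left no surviving issue, so that branch lapses and is disregarded.
The 3/5 is divided into 2 equal shares of 3/10 among Zofia, Franciszka.
Zofia predeceased; the 3/10 allotted to Zofia's branch passes to Zofia's issue by representation.
The 3/10 is divided into 3 equal shares of 1/10 among Pelagia, Kazimierz, Eliasz.
Pelagia is living and takes 1/10.
Kazimierz is living and takes 1/10.
Eliasz is living and takes 1/10.
Franciszka predeceased; the 3/10 allotted to Franciszka's branch passes to Franciszka's issue by representation.
Ludmila is the sole taker at this level and receives the full 3/10.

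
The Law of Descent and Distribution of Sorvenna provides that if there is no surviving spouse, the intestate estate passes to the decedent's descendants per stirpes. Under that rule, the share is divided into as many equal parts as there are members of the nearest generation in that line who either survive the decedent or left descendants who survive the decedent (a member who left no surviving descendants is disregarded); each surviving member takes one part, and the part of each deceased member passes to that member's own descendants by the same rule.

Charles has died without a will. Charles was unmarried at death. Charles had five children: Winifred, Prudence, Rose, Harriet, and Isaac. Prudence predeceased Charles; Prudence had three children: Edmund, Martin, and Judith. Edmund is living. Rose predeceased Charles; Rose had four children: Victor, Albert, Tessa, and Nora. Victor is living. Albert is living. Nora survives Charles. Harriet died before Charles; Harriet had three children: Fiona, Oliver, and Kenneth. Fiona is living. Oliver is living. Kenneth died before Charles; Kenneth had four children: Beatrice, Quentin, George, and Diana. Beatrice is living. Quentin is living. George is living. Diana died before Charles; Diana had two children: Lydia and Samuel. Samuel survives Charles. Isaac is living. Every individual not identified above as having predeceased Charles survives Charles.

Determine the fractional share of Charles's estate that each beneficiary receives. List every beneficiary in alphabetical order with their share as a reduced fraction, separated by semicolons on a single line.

Albert 1/20; Beatrice 1/60; Edmund 1/15; Fiona 1/15; George 1/60; Isaac 1/5; Judith 1/15; Lydia 1/120; Martin 1/15; Nora 1/20; Oliver 1/15; Quentin 1/60; Samuel 1/120; Tessa 1/20; Victor 1/20; Winifred 1/5

There is no surviving spouse, so the entire estate passes to Charles's descendants per stirpes.
The estate is divided into 5 equal shares of 1/5 among Winifred, Prudence, Rose, Harriet, Isaac.
Winifred is living and takes 1/5.
Prudence predeceased; the 1/5 allotted to Prudence's branch passes to Prudence's issue by representation.
The 1/5 is divided into 3 equal shares of 1/15 among Edmund, Martin, Judith.
Edmund is living and takes 1/15.
Martin is living and takes 1/15.
Judith is living and takes 1/15.
Rose predeceased; the 1/5 allotted to Rose's branch passes to Rose's issue by representation.
The 1/5 is divided into 4 equal shares of 1/20 among Victor, Albert, Tessa, Nora.
Victor is living and takes 1/20.
Albert is living and takes 1/20.
Tessa is living and takes 1/20.
Nora is living and takes 1/20.
Harriet predeceased; the 1/5 allotted to Harriet's branch passes to Harriet's issue by representation.
The 1/5 is divided into 3 equal shares of 1/15 among Fiona, Oliver, Kenneth.
Fiona is living and takes 1/15.
Oliver is living and takes 1/15.
Kenneth predeceased; the 1/15 allotted to Kenneth's branch passes to Kenneth's issue by representation.
The 1/15 is divided into 4 equal shares of 1/60 among Beatrice, Quentin, George, Diana.
Beatrice is living and takes 1/60.
Quentin is living and takes 1/60.
George is living and takes 1/60.
Diana predeceased; the 1/60 allotted to Diana's branch passes to Diana's issue by representation.
The 1/60 is divided into 2 equal shares of 1/120 among Lydia, Samuel.
Lydia is living and takes 1/120.
Samuel is living and takes 1/120.
Isaac is living and takes 1/5.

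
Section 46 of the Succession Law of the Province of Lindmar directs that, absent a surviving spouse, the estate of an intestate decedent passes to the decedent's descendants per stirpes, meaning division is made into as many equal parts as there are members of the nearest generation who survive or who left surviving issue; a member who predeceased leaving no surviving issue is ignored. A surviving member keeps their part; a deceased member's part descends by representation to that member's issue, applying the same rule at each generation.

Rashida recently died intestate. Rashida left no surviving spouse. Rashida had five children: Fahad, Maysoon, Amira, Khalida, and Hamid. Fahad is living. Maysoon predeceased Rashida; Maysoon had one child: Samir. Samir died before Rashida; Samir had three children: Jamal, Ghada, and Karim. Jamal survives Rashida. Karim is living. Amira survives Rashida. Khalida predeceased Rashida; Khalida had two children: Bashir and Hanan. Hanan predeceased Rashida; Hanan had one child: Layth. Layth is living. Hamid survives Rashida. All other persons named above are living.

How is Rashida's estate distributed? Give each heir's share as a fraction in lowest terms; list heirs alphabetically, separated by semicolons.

Amira 1/5; Bashir 1/10; Fahad 1/5; Ghada 1/15; Hamid 1/5; Jamal 1/15; Karim 1/15; Layth 1/10

There is no surviving spouse, so the entire estate passes to Rashida's descendants per stirpes.
The estate is divided into 5 equal shares of 1/5 among Fahad, Maysoon, Amira, Khalida, Hamid.
Fahad is living and takes 1/5.
Maysoon predeceased; the 1/5 allotted to Maysoon's branch passes to Maysoon's issue by representation.
Samir's line is the sole branch at this level, so the full 1/5 passes to Samir's issue by representation.
The 1/5 is divided into 3 equal shares of 1/15 among Jamal, Ghada, Karim.
Jamal is living and takes 1/15.
Ghada is living and takes 1/15.
Karim is living and takes 1/15.
Amira is living and takes 1/5.
Khalida predeceased; the 1/5 allotted to Khalida's branch passes to Khalida's issue by representation.
The 1/5 is divided into 2 equal shares of 1/10 among Bashir, Hanan.
Bashir is living and takes 1/10.
Hanan predeceased; the 1/10 allotted to Hanan's branch passes to Hanan's issue by representation.
Layth is the sole taker at this level and receives the full 1/10.
Hamid is living and takes 1/5.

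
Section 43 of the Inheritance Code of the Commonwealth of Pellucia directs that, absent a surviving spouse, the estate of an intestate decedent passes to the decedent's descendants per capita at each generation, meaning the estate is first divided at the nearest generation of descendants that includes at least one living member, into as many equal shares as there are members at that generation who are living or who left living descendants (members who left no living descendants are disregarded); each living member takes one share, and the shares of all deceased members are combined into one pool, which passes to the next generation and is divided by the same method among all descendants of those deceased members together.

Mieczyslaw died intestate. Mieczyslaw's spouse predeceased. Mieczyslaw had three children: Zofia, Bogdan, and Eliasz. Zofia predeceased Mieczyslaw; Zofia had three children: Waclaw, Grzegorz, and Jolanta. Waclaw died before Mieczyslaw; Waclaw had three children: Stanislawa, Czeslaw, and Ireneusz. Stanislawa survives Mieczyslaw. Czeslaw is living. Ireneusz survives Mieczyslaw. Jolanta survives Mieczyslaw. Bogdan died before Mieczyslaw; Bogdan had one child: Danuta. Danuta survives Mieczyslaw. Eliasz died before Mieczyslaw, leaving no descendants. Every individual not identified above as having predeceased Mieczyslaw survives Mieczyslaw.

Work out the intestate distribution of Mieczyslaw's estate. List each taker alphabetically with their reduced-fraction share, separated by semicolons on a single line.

Czeslaw 1/12; Danuta 1/4; Grzegorz 1/4; Ireneusz 1/12; Jolanta 1/4; Stanislawa 1/12

There is no surviving spouse, so the entire estate passes to Mieczyslaw's descendants per capita at each generation.
No one at generation 1 (Zofia, Bogdan) is living; moving to the next generation.
At generation 2 (Waclaw, Grzegorz, Jolanta, Danuta) there are 4 shares of (1)/4 = 1/4 each.
Living: Grzegorz, Jolanta, and Danuta — each takes 1/4.
Deceased: Waclaw. That 1/4 share is carried to generation 3.
At generation 3 (Stanislawa, Czeslaw, Ireneusz) there are 3 shares of (1/4)/3 = 1/12 each.
Living: Stanislawa, Czeslaw, and Ireneusz — each takes 1/12.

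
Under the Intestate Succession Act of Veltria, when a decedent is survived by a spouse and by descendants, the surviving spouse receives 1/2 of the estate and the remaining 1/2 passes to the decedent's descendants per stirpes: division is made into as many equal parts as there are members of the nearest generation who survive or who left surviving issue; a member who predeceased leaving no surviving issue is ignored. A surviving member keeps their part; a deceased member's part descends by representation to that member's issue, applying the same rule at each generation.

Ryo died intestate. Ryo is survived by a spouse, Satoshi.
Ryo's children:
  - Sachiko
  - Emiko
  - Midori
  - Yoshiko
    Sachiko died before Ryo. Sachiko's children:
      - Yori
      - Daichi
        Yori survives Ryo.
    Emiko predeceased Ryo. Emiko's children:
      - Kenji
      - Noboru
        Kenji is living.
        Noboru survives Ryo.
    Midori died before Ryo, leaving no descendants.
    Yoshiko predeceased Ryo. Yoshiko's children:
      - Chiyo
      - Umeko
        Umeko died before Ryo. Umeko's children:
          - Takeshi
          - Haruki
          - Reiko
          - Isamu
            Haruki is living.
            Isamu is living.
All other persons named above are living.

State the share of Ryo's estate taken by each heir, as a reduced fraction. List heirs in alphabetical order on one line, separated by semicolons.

Satoshi, as surviving spouse, takes 1/2.
The remaining 1/2 passes to Ryo's descendants per stirpes.
Midori left no surviving issue, so that branch lapses and is disregarded.
The 1/2 is divided into 3 equal shares of 1/6 among Sachiko, Emiko, Yoshiko.
Sachiko predeceased; the 1/6 allotted to Sachiko's branch passes to Sachiko's issue by representation.
The 1/6 is divided into 2 equal shares of 1/12 among Yori, Daichi.
Yori is living and takes 1/12.
Daichi is living and takes 1/12.
Emiko predeceased; the 1/6 allotted to Emiko's branch passes to Emiko's issue by representation.
The 1/6 is divided into 2 equal shares of 1/12 among Kenji, Noboru.
Kenji is living and takes 1/12.
Noboru is living and takes 1/12.
Yoshiko predeceased; the 1/6 allotted to Yoshiko's branch passes to Yoshiko's issue by representation.
The 1/6 is divided into 2 equal shares of 1/12 among Chiyo, Umeko.
Chiyo is living and takes 1/12.
Umeko predeceased; the 1/12 allotted to Umeko's branch passes to Umeko's issue by representation.
The 1/12 is divided into 4 equal shares of 1/48 among Takeshi, Haruki, Reiko, Isamu.
Takeshi is living and takes 1/48.
Haruki is living and takes 1/48.
Reiko is living and takes 1/48.
Isamu is living and takes 1/48.

Chiyo 1/12; Daichi 1/12; Haruki 1/48; Isamu 1/48; Kenji 1/12; Noboru 1/12; Reiko 1/48; Satoshi 1/2; Takeshi 1/48; Yori 1/12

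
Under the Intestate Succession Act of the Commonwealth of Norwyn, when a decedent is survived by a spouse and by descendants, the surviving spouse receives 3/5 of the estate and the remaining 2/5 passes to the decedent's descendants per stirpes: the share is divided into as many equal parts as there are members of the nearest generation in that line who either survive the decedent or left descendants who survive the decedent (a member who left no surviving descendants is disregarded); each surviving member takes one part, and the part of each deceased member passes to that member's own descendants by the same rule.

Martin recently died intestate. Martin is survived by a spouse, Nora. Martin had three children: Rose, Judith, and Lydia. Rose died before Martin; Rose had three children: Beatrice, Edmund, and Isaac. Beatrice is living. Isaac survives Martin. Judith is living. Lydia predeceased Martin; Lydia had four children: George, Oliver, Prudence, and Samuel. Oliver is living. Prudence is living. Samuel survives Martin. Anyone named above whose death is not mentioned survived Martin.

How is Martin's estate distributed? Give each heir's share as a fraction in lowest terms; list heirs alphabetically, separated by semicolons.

Beatrice 2/45; Edmund 2/45; George 1/30; Isaac 2/45; Judith 2/15; Nora 3/5; Oliver 1/30; Prudence 1/30; Samuel 1/30

Nora, as surviving spouse, takes 3/5.
The remaining 2/5 passes to Martin's descendants per stirpes.
The 2/5 is divided into 3 equal shares of 2/15 among Rose, Judith, Lydia.
Rose predeceased; the 2/15 allotted to Rose's branch passes to Rose's issue by representation.
The 2/15 is divided into 3 equal shares of 2/45 among Beatrice, Edmund, Isaac.
Beatrice is living and takes 2/45.
Edmund is living and takes 2/45.
Isaac is living and takes 2/45.
Judith is living and takes 2/15.
Lydia predeceased; the 2/15 allotted to Lydia's branch passes to Lydia's issue by representation.
The 2/15 is divided into 4 equal shares of 1/30 among George, Oliver, Prudence, Samuel.
George is living and takes 1/30.
Oliver is living and takes 1/30.
Prudence is living and takes 1/30.
Samuel is living and takes 1/30.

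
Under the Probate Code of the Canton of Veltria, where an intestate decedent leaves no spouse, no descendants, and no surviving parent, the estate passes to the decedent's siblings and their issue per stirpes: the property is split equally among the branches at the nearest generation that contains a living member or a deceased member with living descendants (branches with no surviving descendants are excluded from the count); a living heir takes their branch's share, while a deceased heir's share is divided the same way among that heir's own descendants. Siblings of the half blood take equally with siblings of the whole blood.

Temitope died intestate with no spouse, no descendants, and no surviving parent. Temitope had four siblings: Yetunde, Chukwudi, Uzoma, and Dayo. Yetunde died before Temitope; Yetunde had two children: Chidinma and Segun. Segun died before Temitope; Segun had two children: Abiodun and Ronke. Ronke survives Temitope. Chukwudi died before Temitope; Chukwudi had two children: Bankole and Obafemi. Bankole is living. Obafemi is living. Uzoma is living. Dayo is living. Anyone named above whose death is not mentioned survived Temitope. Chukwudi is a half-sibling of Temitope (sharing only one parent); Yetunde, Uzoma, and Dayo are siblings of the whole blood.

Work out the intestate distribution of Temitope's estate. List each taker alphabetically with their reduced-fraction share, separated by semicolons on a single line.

Abiodun 1/16; Bankole 1/8; Chidinma 1/8; Dayo 1/4; Obafemi 1/8; Ronke 1/16; Uzoma 1/4

No spouse, descendants, or parent survives, so the estate passes to Temitope's siblings per stirpes.
Half-blood and whole-blood siblings take equally under the stated rule.
The estate is divided into 4 equal shares of 1/4 among Yetunde, Chukwudi, Uzoma, Dayo.
Yetunde predeceased; the 1/4 allotted to Yetunde's branch passes to Yetunde's issue by representation.
The 1/4 is divided into 2 equal shares of 1/8 among Chidinma, Segun.
Chidinma is living and takes 1/8.
Segun predeceased; the 1/8 allotted to Segun's branch passes to Segun's issue by representation.
The 1/8 is divided into 2 equal shares of 1/16 among Abiodun, Ronke.
Abiodun is living and takes 1/16.
Ronke is living and takes 1/16.
Chukwudi predeceased; the 1/4 allotted to Chukwudi's branch passes to Chukwudi's issue by representation.
The 1/4 is divided into 2 equal shares of 1/8 among Bankole, Obafemi.
Bankole is living and takes 1/8.
Obafemi is living and takes 1/8.
Uzoma is living and takes 1/4.
Dayo is living and takes 1/4.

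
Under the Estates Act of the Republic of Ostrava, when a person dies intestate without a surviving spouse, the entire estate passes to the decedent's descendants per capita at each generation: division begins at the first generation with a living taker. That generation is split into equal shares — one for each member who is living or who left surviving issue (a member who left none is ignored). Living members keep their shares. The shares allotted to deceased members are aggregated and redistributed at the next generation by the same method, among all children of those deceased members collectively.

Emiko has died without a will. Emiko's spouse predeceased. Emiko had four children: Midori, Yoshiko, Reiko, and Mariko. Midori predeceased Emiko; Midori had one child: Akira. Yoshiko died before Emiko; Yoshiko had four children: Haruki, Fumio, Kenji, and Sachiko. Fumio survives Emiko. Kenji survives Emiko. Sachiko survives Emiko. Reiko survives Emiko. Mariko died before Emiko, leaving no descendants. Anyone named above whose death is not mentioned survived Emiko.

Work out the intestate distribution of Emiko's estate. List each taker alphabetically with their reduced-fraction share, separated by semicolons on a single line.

There is no surviving spouse, so the entire estate passes to Emiko's descendants per capita at each generation.
At generation 1 (Midori, Yoshiko, Reiko) there are 3 shares of (1)/3 = 1/3 each.
Living: Reiko — each takes 1/3.
Deceased: Midori and Yoshiko. Their combined 2/3 is pooled and carried to generation 2.
At generation 2 (Akira, Haruki, Fumio, Kenji, Sachiko) there are 5 shares of (2/3)/5 = 2/15 each.
Living: Akira, Haruki, Fumio, Kenji, and Sachiko — each takes 2/15.

Akira 2/15; Fumio 2/15; Haruki 2/15; Kenji 2/15; Reiko 1/3; Sachiko 2/15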